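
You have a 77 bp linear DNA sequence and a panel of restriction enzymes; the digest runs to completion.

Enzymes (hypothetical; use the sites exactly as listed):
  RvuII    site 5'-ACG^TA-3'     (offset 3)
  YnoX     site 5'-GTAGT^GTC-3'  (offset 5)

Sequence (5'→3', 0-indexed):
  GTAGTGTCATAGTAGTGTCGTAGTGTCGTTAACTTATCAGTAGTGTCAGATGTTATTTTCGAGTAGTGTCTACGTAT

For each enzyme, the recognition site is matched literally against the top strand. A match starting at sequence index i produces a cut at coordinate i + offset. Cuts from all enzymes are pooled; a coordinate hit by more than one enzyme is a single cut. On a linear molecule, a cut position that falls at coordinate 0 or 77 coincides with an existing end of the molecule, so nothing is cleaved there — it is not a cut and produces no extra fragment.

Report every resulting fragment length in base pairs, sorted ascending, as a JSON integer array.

Scan for sites:
  RvuII (ACGTA, off=3): starts [71] → cuts [74]
  YnoX (GTAGTGTC, off=5): starts [0, 11, 19, 39, 62] → cuts [5, 16, 24, 44, 67]

Pooled cuts: [5, 16, 24, 44, 67, 74]

Fragments:
  [0,5): 5 bp
  [5,16): 11 bp
  [16,24): 8 bp
  [24,44): 20 bp
  [44,67): 23 bp
  [67,74): 7 bp
  [74,77): 3 bp

[3,5,7,8,11,20,23]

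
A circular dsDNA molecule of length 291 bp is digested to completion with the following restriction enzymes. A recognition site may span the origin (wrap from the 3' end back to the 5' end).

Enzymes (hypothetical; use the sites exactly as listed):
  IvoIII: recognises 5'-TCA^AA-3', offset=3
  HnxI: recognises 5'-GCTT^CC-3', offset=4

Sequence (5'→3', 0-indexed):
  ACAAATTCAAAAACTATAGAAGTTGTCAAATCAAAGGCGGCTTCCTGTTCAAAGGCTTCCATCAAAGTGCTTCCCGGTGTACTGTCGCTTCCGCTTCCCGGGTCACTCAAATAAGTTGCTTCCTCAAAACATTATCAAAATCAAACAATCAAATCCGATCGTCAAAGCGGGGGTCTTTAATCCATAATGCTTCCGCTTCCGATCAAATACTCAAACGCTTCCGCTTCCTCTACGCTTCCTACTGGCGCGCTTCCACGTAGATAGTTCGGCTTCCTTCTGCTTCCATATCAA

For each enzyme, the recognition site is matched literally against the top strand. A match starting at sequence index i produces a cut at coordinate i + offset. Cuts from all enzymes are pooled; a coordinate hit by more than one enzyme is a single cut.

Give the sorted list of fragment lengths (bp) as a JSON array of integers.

Per-enzyme occurrences:
  IvoIII (TCAAA, off=3): starts [6, 25, 30, 48, 61, 106, 123, 134, 140, 148, 161, 202, 210, 287] → cuts [9, 28, 33, 51, 64, 109, 126, 137, 143, 151, 164, 205, 213, 290]
  HnxI (GCTTCC, off=4): starts [39, 54, 68, 86, 92, 117, 188, 194, 216, 222, 233, 248, 268, 278] → cuts [43, 58, 72, 90, 96, 121, 192, 198, 220, 226, 237, 252, 272, 282]

All cut coordinates (distinct, sorted): [9, 28, 33, 43, 51, 58, 64, 72, 90, 96, 109, 121, 126, 137, 143, 151, 164, 192, 198, 205, 213, 220, 226, 237, 252, 272, 282, 290]

Fragment lengths:
  9→28: 19 bp
  28→33: 5 bp
  33→43: 10 bp
  43→51: 8 bp
  51→58: 7 bp
  58→64: 6 bp
  64→72: 8 bp
  72→90: 18 bp
  90→96: 6 bp
  96→109: 13 bp
  109→121: 12 bp
  121→126: 5 bp
  126→137: 11 bp
  137→143: 6 bp
  143→151: 8 bp
  151→164: 13 bp
  164→192: 28 bp
  192→198: 6 bp
  198→205: 7 bp
  205→213: 8 bp
  213→220: 7 bp
  220→226: 6 bp
  226→237: 11 bp
  237→252: 15 bp
  252→272: 20 bp
  272→282: 10 bp
  282→290: 8 bp
  290→9 (wrap): 291-290+9 = 10 bp

[5,5,6,6,6,6,6,7,7,7,8,8,8,8,8,10,10,10,11,11,12,13,13,15,18,19,20,28]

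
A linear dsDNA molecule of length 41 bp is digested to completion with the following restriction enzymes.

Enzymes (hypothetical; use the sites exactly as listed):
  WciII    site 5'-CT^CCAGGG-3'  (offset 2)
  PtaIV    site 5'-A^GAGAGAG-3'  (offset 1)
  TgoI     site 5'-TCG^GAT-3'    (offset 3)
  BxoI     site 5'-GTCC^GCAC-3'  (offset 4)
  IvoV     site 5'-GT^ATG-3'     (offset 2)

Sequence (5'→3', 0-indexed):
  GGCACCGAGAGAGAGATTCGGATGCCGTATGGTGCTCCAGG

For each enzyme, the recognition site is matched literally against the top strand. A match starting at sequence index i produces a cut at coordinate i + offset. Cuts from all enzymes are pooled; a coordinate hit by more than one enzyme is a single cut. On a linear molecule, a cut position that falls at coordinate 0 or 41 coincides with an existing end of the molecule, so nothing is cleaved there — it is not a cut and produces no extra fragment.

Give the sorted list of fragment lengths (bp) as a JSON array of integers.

Site scan:
  WciII (CTCCAGGG, off=2): no sites
  PtaIV (AGAGAGAG, off=1): starts [7] → cuts [8]
  TgoI (TCGGAT, off=3): starts [17] → cuts [20]
  BxoI (GTCCGCAC, off=4): no sites
  IvoV (GTATG, off=2): starts [26] → cuts [28]

Pooled cuts: [8, 20, 28]

Fragments:
  [0,8): 8 bp
  [8,20): 12 bp
  [20,28): 8 bp
  [28,41): 13 bp

[8,8,12,13]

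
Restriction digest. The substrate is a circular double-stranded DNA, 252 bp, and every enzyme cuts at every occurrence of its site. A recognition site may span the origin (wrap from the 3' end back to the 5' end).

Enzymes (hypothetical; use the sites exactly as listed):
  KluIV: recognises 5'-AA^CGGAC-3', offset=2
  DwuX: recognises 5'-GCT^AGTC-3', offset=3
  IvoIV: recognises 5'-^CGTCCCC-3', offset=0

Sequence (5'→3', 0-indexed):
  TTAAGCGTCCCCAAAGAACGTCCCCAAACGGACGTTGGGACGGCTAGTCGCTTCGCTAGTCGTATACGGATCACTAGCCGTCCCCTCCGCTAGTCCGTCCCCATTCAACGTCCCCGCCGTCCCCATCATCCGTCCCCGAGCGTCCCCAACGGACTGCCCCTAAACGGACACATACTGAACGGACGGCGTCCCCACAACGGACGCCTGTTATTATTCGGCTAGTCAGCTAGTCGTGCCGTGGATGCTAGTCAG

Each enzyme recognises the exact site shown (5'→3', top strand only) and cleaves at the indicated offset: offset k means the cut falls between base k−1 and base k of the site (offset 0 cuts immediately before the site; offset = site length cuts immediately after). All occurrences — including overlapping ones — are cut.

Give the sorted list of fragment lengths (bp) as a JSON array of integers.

Scan for sites:
  KluIV (AACGGAC, off=2): starts [26, 147, 162, 177, 195] → cuts [28, 149, 164, 179, 197]
  DwuX (GCTAGTC, off=3): starts [42, 54, 88, 217, 225, 243] → cuts [45, 57, 91, 220, 228, 246]
  IvoIV (CGTCCCC, off=0): starts [5, 18, 78, 95, 108, 117, 130, 140, 186] → cuts [5, 18, 78, 95, 108, 117, 130, 140, 186]

Pooled cuts: [5, 18, 28, 45, 57, 78, 91, 95, 108, 117, 130, 140, 149, 164, 179, 186, 197, 220, 228, 246]

Fragments:
  5→18: 13 bp
  18→28: 10 bp
  28→45: 17 bp
  45→57: 12 bp
  57→78: 21 bp
  78→91: 13 bp
  91→95: 4 bp
  95→108: 13 bp
  108→117: 9 bp
  117→130: 13 bp
  130→140: 10 bp
  140→149: 9 bp
  149→164: 15 bp
  164→179: 15 bp
  179→186: 7 bp
  186→197: 11 bp
  197→220: 23 bp
  220→228: 8 bp
  228→246: 18 bp
  246→5 (wrap): 252-246+5 = 11 bp

[4,7,8,9,9,10,10,11,11,12,13,13,13,13,15,15,17,18,21,23]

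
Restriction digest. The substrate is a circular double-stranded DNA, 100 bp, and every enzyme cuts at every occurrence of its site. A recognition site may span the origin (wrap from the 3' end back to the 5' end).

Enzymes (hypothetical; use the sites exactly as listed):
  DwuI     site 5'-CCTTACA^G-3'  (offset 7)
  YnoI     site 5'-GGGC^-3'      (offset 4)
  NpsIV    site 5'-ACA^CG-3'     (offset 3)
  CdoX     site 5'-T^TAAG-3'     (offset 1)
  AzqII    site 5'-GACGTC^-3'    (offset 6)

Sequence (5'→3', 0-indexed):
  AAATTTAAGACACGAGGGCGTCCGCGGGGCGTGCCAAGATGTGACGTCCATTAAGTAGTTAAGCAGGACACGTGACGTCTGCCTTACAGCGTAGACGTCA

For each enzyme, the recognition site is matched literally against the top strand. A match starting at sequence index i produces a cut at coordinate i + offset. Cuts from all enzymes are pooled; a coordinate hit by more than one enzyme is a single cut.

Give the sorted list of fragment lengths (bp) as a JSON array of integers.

Scan for sites:
  DwuI (CCTTACAG, off=7): starts [81] → cuts [88]
  YnoI (GGGC, off=4): starts [15, 26] → cuts [19, 30]
  NpsIV (ACACG, off=3): starts [9, 67] → cuts [12, 70]
  CdoX (TTAAG, off=1): starts [4, 50, 58] → cuts [5, 51, 59]
  AzqII (GACGTC, off=6): starts [42, 73, 93] → cuts [48, 79, 99]

Pooled cuts: [5, 12, 19, 30, 48, 51, 59, 70, 79, 88, 99]

Fragments:
  5→12: 7 bp
  12→19: 7 bp
  19→30: 11 bp
  30→48: 18 bp
  48→51: 3 bp
  51→59: 8 bp
  59→70: 11 bp
  70→79: 9 bp
  79→88: 9 bp
  88→99: 11 bp
  99→5 (wrap): 100-99+5 = 6 bp

[3,6,7,7,8,9,9,11,11,11,18]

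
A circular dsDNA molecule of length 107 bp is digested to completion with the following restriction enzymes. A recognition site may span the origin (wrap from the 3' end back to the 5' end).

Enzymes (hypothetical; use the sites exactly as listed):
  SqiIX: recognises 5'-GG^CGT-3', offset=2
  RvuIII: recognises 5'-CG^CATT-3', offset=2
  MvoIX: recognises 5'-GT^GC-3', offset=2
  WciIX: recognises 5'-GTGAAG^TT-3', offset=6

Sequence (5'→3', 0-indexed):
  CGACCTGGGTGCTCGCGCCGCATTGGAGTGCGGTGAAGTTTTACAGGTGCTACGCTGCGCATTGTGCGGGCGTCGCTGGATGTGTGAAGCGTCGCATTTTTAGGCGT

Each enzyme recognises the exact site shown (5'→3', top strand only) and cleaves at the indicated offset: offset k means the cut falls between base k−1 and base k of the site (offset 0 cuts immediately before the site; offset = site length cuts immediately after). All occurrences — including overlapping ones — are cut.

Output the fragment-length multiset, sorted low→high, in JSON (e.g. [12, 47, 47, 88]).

Scan for sites:
  SqiIX GGCGT/2: at [68, 102] ⇒ [70, 104]
  RvuIII CGCATT/2: at [18, 57, 92] ⇒ [20, 59, 94]
  MvoIX GTGC/2: at [8, 27, 46, 63] ⇒ [10, 29, 48, 65]
  WciIX GTGAAGTT/6: at [32] ⇒ [38]

Pooled cuts: [10, 20, 29, 38, 48, 59, 65, 70, 94, 104]

Fragments:
  10→20: 10 bp
  20→29: 9 bp
  29→38: 9 bp
  38→48: 10 bp
  48→59: 11 bp
  59→65: 6 bp
  65→70: 5 bp
  70→94: 24 bp
  94→104: 10 bp
  104→10 (wrap): 107-104+10 = 13 bp

[5,6,9,9,10,10,10,11,13,24]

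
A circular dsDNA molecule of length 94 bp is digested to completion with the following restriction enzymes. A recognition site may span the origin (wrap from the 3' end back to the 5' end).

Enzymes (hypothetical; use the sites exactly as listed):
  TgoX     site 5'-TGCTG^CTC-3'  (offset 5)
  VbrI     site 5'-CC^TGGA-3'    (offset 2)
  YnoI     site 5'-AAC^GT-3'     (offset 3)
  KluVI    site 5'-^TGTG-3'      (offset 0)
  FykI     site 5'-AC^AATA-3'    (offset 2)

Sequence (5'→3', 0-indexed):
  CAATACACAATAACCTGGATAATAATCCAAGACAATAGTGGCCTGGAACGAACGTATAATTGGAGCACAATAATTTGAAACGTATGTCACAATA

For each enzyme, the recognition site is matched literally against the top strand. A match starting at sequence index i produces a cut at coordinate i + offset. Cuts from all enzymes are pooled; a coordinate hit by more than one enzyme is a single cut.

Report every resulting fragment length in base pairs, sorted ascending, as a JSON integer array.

[5,7,7,9,10,10,13,15,18]

Per-enzyme occurrences:
  TgoX (TGCTGCTC, off=5): no sites
  VbrI (CCTGGA, off=2): starts [13, 41] → cuts [15, 43]
  YnoI (AACGT, off=3): starts [50, 78] → cuts [53, 81]
  KluVI (TGTG, off=0): no sites
  FykI (ACAATA, off=2): starts [6, 31, 66, 88, 93] → cuts [1, 8, 33, 68, 90]

All cut coordinates (distinct, sorted): [1, 8, 15, 33, 43, 53, 68, 81, 90]

Fragment lengths:
  1→8: 7 bp
  8→15: 7 bp
  15→33: 18 bp
  33→43: 10 bp
  43→53: 10 bp
  53→68: 15 bp
  68→81: 13 bp
  81→90: 9 bp
  90→1 (wrap): 94-90+1 = 5 bp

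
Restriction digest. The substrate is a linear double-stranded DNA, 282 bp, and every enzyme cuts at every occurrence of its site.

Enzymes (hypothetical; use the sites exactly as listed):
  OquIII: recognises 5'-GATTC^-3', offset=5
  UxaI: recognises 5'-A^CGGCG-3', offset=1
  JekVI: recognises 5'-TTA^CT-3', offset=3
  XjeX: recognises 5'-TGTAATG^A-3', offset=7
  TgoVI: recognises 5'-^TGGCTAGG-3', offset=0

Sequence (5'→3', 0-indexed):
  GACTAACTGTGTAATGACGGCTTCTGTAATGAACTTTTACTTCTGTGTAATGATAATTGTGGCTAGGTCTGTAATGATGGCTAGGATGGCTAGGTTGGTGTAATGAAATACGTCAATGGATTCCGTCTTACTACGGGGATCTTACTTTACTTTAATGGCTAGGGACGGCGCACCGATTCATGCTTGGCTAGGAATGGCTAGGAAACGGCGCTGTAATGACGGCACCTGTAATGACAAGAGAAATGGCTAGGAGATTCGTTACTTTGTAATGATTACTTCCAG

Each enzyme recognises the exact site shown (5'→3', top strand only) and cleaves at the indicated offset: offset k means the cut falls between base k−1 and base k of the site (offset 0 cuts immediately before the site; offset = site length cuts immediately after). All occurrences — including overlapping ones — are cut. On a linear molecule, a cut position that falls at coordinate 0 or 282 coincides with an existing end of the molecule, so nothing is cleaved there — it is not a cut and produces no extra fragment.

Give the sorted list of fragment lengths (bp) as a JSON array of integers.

[1,4,4,5,5,6,7,7,7,8,9,10,10,10,10,11,13,13,14,14,14,15,15,16,17,18,19]

Scan for sites:
  OquIII GATTC/5: at [118, 174, 252] ⇒ [123, 179, 257]
  UxaI ACGGCG/1: at [164, 204] ⇒ [165, 205]
  JekVI TTACT/3: at [36, 127, 141, 146, 258, 272] ⇒ [39, 130, 144, 149, 261, 275]
  XjeX TGTAATGA/7: at [9, 24, 45, 69, 98, 211, 226, 264] ⇒ [16, 31, 52, 76, 105, 218, 233, 271]
  TgoVI TGGCTAGG/0: at [59, 77, 86, 155, 184, 194, 243] ⇒ [59, 77, 86, 155, 184, 194, 243]

Pooled cuts: [16, 31, 39, 52, 59, 76, 77, 86, 105, 123, 130, 144, 149, 155, 165, 179, 184, 194, 205, 218, 233, 243, 257, 261, 271, 275]

Fragments:
  [0,16): 16 bp
  [16,31): 15 bp
  [31,39): 8 bp
  [39,52): 13 bp
  [52,59): 7 bp
  [59,76): 17 bp
  [76,77): 1 bp
  [77,86): 9 bp
  [86,105): 19 bp
  [105,123): 18 bp
  [123,130): 7 bp
  [130,144): 14 bp
  [144,149): 5 bp
  [149,155): 6 bp
  [155,165): 10 bp
  [165,179): 14 bp
  [179,184): 5 bp
  [184,194): 10 bp
  [194,205): 11 bp
  [205,218): 13 bp
  [218,233): 15 bp
  [233,243): 10 bp
  [243,257): 14 bp
  [257,261): 4 bp
  [261,271): 10 bp
  [271,275): 4 bp
  [275,282): 7 bp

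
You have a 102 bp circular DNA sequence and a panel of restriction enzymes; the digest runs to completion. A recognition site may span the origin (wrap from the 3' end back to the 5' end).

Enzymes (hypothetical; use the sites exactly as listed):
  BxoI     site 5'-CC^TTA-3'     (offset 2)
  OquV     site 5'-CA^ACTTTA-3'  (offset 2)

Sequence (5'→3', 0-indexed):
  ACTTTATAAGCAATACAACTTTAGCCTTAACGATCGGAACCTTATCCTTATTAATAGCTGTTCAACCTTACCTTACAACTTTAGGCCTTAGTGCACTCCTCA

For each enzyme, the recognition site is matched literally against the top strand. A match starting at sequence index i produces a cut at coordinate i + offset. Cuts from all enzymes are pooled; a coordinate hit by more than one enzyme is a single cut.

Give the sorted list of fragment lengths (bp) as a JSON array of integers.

[5,5,6,9,10,15,15,17,20]

Site scan:
  BxoI (CCTTA, off=2): starts [24, 39, 45, 65, 70, 85] → cuts [26, 41, 47, 67, 72, 87]
  OquV (CAACTTTA, off=2): starts [15, 75, 100] → cuts [0, 17, 77]

Pooled cuts: [0, 17, 26, 41, 47, 67, 72, 77, 87]

Fragments:
  0→17: 17 bp
  17→26: 9 bp
  26→41: 15 bp
  41→47: 6 bp
  47→67: 20 bp
  67→72: 5 bp
  72→77: 5 bp
  77→87: 10 bp
  87→0 (wrap): 102-87+0 = 15 bp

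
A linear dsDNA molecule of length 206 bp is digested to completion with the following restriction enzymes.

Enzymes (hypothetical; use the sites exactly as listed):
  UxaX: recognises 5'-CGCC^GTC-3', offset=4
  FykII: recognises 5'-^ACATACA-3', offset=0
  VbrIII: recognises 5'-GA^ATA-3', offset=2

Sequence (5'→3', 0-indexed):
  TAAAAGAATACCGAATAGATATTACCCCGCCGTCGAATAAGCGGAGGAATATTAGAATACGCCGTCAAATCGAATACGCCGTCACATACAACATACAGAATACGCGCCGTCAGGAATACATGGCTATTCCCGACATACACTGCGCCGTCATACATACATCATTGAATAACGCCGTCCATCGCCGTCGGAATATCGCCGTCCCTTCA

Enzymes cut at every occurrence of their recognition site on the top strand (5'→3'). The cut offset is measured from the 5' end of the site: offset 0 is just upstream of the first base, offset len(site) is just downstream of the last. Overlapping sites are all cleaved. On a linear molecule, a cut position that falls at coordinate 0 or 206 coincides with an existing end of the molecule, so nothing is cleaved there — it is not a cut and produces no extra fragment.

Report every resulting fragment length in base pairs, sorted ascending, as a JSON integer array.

Per-enzyme occurrences:
  UxaX CGCCGTC/4: at [27, 59, 76, 104, 142, 169, 179, 193] ⇒ [31, 63, 80, 108, 146, 173, 183, 197]
  FykII ACATACA/0: at [83, 90, 132, 151] ⇒ [83, 90, 132, 151]
  VbrIII GAATA/2: at [5, 12, 34, 46, 54, 71, 97, 113, 163, 187] ⇒ [7, 14, 36, 48, 56, 73, 99, 115, 165, 189]

All cut coordinates (distinct, sorted): [7, 14, 31, 36, 48, 56, 63, 73, 80, 83, 90, 99, 108, 115, 132, 146, 151, 165, 173, 183, 189, 197]

Fragments:
  [0,7): 7 bp
  [7,14): 7 bp
  [14,31): 17 bp
  [31,36): 5 bp
  [36,48): 12 bp
  [48,56): 8 bp
  [56,63): 7 bp
  [63,73): 10 bp
  [73,80): 7 bp
  [80,83): 3 bp
  [83,90): 7 bp
  [90,99): 9 bp
  [99,108): 9 bp
  [108,115): 7 bp
  [115,132): 17 bp
  [132,146): 14 bp
  [146,151): 5 bp
  [151,165): 14 bp
  [165,173): 8 bp
  [173,183): 10 bp
  [183,189): 6 bp
  [189,197): 8 bp
  [197,206): 9 bp

[3,5,5,6,7,7,7,7,7,7,8,8,8,9,9,9,10,10,12,14,14,17,17]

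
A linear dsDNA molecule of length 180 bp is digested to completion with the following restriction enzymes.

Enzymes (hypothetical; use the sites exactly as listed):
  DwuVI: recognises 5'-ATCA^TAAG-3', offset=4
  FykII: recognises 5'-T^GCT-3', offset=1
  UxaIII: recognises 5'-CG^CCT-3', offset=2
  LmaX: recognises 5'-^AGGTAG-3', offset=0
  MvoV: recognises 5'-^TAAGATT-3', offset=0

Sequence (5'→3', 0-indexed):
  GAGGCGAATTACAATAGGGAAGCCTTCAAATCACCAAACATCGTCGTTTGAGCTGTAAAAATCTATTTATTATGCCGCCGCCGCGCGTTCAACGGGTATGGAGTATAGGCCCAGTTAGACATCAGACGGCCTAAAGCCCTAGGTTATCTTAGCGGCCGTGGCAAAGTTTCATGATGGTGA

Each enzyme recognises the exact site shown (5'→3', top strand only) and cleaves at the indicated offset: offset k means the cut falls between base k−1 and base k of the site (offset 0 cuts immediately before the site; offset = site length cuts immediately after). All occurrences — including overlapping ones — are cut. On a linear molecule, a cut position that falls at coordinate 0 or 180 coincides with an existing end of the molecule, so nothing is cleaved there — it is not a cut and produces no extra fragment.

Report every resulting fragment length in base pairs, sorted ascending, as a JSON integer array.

Site scan:
  DwuVI (ATCATAAG, off=4): no sites
  FykII (TGCT, off=1): no sites
  UxaIII (CGCCT, off=2): no sites
  LmaX (AGGTAG, off=0): no sites
  MvoV (TAAGATT, off=0): no sites

Pooled cuts: ∅

Fragment lengths:
  no cuts → one linear fragment of 180 bp

[180]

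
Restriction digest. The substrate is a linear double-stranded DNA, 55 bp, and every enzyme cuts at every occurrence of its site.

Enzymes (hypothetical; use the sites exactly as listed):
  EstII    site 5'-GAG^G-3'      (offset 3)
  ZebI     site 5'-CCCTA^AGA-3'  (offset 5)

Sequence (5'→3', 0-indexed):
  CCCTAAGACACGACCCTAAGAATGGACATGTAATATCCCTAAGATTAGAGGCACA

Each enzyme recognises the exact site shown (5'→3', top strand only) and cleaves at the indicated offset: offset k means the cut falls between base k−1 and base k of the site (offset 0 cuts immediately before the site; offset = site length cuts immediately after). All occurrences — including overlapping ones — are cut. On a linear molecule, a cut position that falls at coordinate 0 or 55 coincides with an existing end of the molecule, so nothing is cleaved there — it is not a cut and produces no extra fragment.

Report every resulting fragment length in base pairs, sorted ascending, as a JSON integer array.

Scan for sites:
  EstII GAGG/3: at [47] ⇒ [50]
  ZebI CCCTAAGA/5: at [0, 13, 36] ⇒ [5, 18, 41]

Pooled cuts: [5, 18, 41, 50]

Fragment lengths:
  [0,5): 5 bp
  [5,18): 13 bp
  [18,41): 23 bp
  [41,50): 9 bp
  [50,55): 5 bp

[5,5,9,13,23]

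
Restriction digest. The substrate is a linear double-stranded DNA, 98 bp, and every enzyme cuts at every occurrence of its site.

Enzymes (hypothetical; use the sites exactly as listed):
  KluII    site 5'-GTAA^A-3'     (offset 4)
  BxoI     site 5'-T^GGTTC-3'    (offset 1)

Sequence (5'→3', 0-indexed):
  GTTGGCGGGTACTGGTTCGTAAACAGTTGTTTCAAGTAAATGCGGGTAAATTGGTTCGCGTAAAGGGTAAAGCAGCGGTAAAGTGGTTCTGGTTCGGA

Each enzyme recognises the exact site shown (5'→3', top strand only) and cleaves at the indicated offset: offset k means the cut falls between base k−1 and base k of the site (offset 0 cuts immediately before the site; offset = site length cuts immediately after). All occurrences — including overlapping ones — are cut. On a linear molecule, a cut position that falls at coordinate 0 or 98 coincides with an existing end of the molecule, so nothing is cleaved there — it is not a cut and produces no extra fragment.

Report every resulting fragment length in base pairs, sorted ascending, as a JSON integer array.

Site scan:
  KluII GTAAA/4: at [18, 35, 45, 59, 66, 77] ⇒ [22, 39, 49, 63, 70, 81]
  BxoI TGGTTC/1: at [12, 51, 83, 89] ⇒ [13, 52, 84, 90]

All cut coordinates (distinct, sorted): [13, 22, 39, 49, 52, 63, 70, 81, 84, 90]

Fragment lengths:
  [0,13): 13 bp
  [13,22): 9 bp
  [22,39): 17 bp
  [39,49): 10 bp
  [49,52): 3 bp
  [52,63): 11 bp
  [63,70): 7 bp
  [70,81): 11 bp
  [81,84): 3 bp
  [84,90): 6 bp
  [90,98): 8 bp

[3,3,6,7,8,9,10,11,11,13,17]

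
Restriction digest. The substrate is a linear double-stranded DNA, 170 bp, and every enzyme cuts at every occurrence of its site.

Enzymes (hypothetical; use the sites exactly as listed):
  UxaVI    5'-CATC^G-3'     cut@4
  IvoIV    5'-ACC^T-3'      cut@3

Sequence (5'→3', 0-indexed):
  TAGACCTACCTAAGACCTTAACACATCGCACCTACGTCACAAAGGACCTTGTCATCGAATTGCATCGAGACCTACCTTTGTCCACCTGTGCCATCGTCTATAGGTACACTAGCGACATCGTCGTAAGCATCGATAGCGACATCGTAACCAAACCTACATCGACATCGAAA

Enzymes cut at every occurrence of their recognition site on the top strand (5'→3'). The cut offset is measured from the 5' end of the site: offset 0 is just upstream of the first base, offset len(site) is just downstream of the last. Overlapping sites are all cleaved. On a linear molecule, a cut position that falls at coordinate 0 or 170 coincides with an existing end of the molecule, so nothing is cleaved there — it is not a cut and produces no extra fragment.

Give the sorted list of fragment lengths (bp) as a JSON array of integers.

Scan for sites:
  UxaVI (CATCG, off=4): starts [23, 52, 62, 91, 115, 127, 139, 156, 162] → cuts [27, 56, 66, 95, 119, 131, 143, 160, 166]
  IvoIV (ACCT, off=3): starts [3, 7, 14, 29, 45, 69, 73, 83, 151] → cuts [6, 10, 17, 32, 48, 72, 76, 86, 154]

All cut coordinates (distinct, sorted): [6, 10, 17, 27, 32, 48, 56, 66, 72, 76, 86, 95, 119, 131, 143, 154, 160, 166]

Fragment lengths:
  [0,6): 6 bp
  [6,10): 4 bp
  [10,17): 7 bp
  [17,27): 10 bp
  [27,32): 5 bp
  [32,48): 16 bp
  [48,56): 8 bp
  [56,66): 10 bp
  [66,72): 6 bp
  [72,76): 4 bp
  [76,86): 10 bp
  [86,95): 9 bp
  [95,119): 24 bp
  [119,131): 12 bp
  [131,143): 12 bp
  [143,154): 11 bp
  [154,160): 6 bp
  [160,166): 6 bp
  [166,170): 4 bp

[4,4,4,5,6,6,6,6,7,8,9,10,10,10,11,12,12,16,24]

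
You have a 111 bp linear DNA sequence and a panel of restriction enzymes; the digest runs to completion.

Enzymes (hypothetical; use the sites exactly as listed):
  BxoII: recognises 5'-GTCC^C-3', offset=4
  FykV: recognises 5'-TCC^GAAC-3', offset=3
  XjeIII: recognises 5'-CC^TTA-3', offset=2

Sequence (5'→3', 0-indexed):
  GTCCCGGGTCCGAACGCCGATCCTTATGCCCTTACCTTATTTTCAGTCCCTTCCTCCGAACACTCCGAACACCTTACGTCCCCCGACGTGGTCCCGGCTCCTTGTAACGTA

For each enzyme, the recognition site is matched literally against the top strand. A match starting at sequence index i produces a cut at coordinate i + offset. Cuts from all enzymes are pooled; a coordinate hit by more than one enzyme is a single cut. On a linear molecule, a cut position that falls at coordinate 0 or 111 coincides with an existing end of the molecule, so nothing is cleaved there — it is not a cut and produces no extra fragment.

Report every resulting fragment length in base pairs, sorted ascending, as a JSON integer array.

Site scan:
  BxoII (GTCCC, off=4): starts [0, 45, 77, 90] → cuts [4, 49, 81, 94]
  FykV (TCCGAAC, off=3): starts [8, 54, 63] → cuts [11, 57, 66]
  XjeIII (CCTTA, off=2): starts [21, 29, 34, 71] → cuts [23, 31, 36, 73]

All cut coordinates (distinct, sorted): [4, 11, 23, 31, 36, 49, 57, 66, 73, 81, 94]

Fragments:
  [0,4): 4 bp
  [4,11): 7 bp
  [11,23): 12 bp
  [23,31): 8 bp
  [31,36): 5 bp
  [36,49): 13 bp
  [49,57): 8 bp
  [57,66): 9 bp
  [66,73): 7 bp
  [73,81): 8 bp
  [81,94): 13 bp
  [94,111): 17 bp

[4,5,7,7,8,8,8,9,12,13,13,17]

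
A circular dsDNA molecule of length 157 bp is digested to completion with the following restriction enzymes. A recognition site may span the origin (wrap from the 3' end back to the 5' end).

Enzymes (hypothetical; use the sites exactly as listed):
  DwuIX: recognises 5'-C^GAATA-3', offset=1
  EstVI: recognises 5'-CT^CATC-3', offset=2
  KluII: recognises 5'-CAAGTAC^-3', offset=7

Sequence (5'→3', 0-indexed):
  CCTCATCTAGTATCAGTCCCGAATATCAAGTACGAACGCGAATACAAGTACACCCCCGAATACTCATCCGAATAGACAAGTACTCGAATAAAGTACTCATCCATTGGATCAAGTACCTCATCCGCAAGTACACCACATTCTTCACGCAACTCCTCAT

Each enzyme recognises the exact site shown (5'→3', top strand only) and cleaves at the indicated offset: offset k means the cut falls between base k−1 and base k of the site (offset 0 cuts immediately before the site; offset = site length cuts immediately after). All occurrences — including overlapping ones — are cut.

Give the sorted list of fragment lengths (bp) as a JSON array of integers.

Scan for sites:
  DwuIX (CGAATA, off=1): starts [19, 38, 56, 68, 84] → cuts [20, 39, 57, 69, 85]
  EstVI (CTCATC, off=2): starts [1, 62, 95, 116, 152] → cuts [3, 64, 97, 118, 154]
  KluII (CAAGTAC, off=7): starts [26, 44, 76, 109, 124] → cuts [33, 51, 83, 116, 131]

Pooled cuts: [3, 20, 33, 39, 51, 57, 64, 69, 83, 85, 97, 116, 118, 131, 154]

Fragment lengths:
  3→20: 17 bp
  20→33: 13 bp
  33→39: 6 bp
  39→51: 12 bp
  51→57: 6 bp
  57→64: 7 bp
  64→69: 5 bp
  69→83: 14 bp
  83→85: 2 bp
  85→97: 12 bp
  97→116: 19 bp
  116→118: 2 bp
  118→131: 13 bp
  131→154: 23 bp
  154→3 (wrap): 157-154+3 = 6 bp

[2,2,5,6,6,6,7,12,12,13,13,14,17,19,23]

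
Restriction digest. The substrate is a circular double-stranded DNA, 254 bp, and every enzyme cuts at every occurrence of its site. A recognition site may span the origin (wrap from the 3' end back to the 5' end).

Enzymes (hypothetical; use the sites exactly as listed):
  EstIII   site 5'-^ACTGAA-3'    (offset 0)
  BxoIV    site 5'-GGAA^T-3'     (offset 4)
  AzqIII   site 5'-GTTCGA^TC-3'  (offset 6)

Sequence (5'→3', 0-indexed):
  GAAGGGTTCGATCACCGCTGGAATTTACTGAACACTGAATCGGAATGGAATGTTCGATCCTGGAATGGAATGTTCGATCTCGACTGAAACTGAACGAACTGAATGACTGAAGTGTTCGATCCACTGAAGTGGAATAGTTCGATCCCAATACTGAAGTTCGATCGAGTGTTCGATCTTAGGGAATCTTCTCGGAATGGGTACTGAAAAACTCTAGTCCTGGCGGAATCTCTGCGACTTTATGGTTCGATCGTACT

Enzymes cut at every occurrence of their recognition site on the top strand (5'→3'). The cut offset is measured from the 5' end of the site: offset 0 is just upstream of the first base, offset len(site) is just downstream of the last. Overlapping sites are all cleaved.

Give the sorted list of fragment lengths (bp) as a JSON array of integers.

Site scan:
  EstIII (ACTGAA, off=0): starts [26, 33, 82, 88, 97, 105, 122, 149, 199, 251] → cuts [26, 33, 82, 88, 97, 105, 122, 149, 199, 251]
  BxoIV (GGAAT, off=4): starts [19, 41, 46, 61, 66, 130, 179, 190, 221] → cuts [23, 45, 50, 65, 70, 134, 183, 194, 225]
  AzqIII (GTTCGATC, off=6): starts [5, 51, 71, 113, 136, 155, 167, 241] → cuts [11, 57, 77, 119, 142, 161, 173, 247]

Pooled cuts: [11, 23, 26, 33, 45, 50, 57, 65, 70, 77, 82, 88, 97, 105, 119, 122, 134, 142, 149, 161, 173, 183, 194, 199, 225, 247, 251]

Fragments:
  11→23: 12 bp
  23→26: 3 bp
  26→33: 7 bp
  33→45: 12 bp
  45→50: 5 bp
  50→57: 7 bp
  57→65: 8 bp
  65→70: 5 bp
  70→77: 7 bp
  77→82: 5 bp
  82→88: 6 bp
  88→97: 9 bp
  97→105: 8 bp
  105→119: 14 bp
  119→122: 3 bp
  122→134: 12 bp
  134→142: 8 bp
  142→149: 7 bp
  149→161: 12 bp
  161→173: 12 bp
  173→183: 10 bp
  183→194: 11 bp
  194→199: 5 bp
  199→225: 26 bp
  225→247: 22 bp
  247→251: 4 bp
  251→11 (wrap): 254-251+11 = 14 bp

[3,3,4,5,5,5,5,6,7,7,7,7,8,8,8,9,10,11,12,12,12,12,12,14,14,22,26]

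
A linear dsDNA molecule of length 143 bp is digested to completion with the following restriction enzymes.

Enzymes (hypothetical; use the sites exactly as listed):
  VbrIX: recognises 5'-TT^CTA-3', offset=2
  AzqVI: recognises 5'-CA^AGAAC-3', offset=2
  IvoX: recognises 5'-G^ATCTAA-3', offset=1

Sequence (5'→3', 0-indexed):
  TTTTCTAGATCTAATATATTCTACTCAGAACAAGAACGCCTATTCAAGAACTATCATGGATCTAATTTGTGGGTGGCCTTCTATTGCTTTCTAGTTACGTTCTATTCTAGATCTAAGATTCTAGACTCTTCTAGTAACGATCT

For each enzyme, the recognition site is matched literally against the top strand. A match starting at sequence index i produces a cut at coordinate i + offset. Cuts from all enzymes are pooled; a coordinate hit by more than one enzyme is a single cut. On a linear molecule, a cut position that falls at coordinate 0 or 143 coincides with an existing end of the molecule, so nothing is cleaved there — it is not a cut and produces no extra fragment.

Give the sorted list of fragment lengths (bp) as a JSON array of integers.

Per-enzyme occurrences:
  VbrIX (TTCTA, off=2): starts [2, 18, 78, 88, 99, 104, 118, 128] → cuts [4, 20, 80, 90, 101, 106, 120, 130]
  AzqVI (CAAGAAC, off=2): starts [30, 44] → cuts [32, 46]
  IvoX (GATCTAA, off=1): starts [7, 58, 109] → cuts [8, 59, 110]

Pooled cuts: [4, 8, 20, 32, 46, 59, 80, 90, 101, 106, 110, 120, 130]

Fragment lengths:
  [0,4): 4 bp
  [4,8): 4 bp
  [8,20): 12 bp
  [20,32): 12 bp
  [32,46): 14 bp
  [46,59): 13 bp
  [59,80): 21 bp
  [80,90): 10 bp
  [90,101): 11 bp
  [101,106): 5 bp
  [106,110): 4 bp
  [110,120): 10 bp
  [120,130): 10 bp
  [130,143): 13 bp

[4,4,4,5,10,10,10,11,12,12,13,13,14,21]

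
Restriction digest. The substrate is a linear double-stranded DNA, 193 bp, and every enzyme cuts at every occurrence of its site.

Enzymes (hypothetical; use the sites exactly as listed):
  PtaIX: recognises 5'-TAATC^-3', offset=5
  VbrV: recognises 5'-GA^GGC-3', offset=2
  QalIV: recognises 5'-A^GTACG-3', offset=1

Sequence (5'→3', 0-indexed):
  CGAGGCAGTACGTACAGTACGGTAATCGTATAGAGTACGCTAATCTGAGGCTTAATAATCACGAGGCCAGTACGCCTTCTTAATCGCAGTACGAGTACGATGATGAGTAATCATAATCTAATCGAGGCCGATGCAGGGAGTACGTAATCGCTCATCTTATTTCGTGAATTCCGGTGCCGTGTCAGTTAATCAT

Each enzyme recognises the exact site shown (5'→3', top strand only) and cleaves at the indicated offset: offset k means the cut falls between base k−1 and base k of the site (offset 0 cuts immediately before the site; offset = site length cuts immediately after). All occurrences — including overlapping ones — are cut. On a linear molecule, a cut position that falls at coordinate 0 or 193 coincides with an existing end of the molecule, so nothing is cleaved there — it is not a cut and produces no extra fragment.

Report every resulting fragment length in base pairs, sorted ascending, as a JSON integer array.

Site scan:
  PtaIX (TAATC, off=5): starts [22, 40, 55, 80, 107, 113, 118, 144, 186] → cuts [27, 45, 60, 85, 112, 118, 123, 149, 191]
  VbrV (GAGGC, off=2): starts [1, 46, 62, 123] → cuts [3, 48, 64, 125]
  QalIV (AGTACG, off=1): starts [6, 15, 33, 68, 87, 93, 138] → cuts [7, 16, 34, 69, 88, 94, 139]

All cut coordinates (distinct, sorted): [3, 7, 16, 27, 34, 45, 48, 60, 64, 69, 85, 88, 94, 112, 118, 123, 125, 139, 149, 191]

Fragments:
  [0,3): 3 bp
  [3,7): 4 bp
  [7,16): 9 bp
  [16,27): 11 bp
  [27,34): 7 bp
  [34,45): 11 bp
  [45,48): 3 bp
  [48,60): 12 bp
  [60,64): 4 bp
  [64,69): 5 bp
  [69,85): 16 bp
  [85,88): 3 bp
  [88,94): 6 bp
  [94,112): 18 bp
  [112,118): 6 bp
  [118,123): 5 bp
  [123,125): 2 bp
  [125,139): 14 bp
  [139,149): 10 bp
  [149,191): 42 bp
  [191,193): 2 bp

[2,2,3,3,3,4,4,5,5,6,6,7,9,10,11,11,12,14,16,18,42]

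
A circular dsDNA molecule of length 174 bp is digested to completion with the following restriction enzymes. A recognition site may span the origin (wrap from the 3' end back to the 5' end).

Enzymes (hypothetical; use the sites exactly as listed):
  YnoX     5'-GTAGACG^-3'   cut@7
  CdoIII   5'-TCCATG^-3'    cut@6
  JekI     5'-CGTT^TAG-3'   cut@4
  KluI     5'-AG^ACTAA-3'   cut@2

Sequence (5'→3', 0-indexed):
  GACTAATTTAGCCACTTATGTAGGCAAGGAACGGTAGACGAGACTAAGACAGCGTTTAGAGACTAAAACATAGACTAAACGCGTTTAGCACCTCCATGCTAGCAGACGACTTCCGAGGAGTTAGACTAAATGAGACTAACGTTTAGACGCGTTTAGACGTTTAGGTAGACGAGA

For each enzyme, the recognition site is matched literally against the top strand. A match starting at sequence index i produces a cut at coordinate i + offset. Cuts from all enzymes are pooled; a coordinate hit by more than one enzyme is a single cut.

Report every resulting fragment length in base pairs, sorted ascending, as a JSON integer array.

[2,4,5,8,9,10,10,10,12,12,13,14,26,39]

Per-enzyme occurrences:
  YnoX GTAGACG/7: at [33, 164] ⇒ [40, 171]
  CdoIII TCCATG/6: at [92] ⇒ [98]
  JekI CGTTTAG/4: at [52, 81, 139, 149, 157] ⇒ [56, 85, 143, 153, 161]
  KluI AGACTAA/2: at [40, 59, 71, 122, 132, 173] ⇒ [1, 42, 61, 73, 124, 134]

Pooled cuts: [1, 40, 42, 56, 61, 73, 85, 98, 124, 134, 143, 153, 161, 171]

Fragment lengths:
  1→40: 39 bp
  40→42: 2 bp
  42→56: 14 bp
  56→61: 5 bp
  61→73: 12 bp
  73→85: 12 bp
  85→98: 13 bp
  98→124: 26 bp
  124→134: 10 bp
  134→143: 9 bp
  143→153: 10 bp
  153→161: 8 bp
  161→171: 10 bp
  171→1 (wrap): 174-171+1 = 4 bp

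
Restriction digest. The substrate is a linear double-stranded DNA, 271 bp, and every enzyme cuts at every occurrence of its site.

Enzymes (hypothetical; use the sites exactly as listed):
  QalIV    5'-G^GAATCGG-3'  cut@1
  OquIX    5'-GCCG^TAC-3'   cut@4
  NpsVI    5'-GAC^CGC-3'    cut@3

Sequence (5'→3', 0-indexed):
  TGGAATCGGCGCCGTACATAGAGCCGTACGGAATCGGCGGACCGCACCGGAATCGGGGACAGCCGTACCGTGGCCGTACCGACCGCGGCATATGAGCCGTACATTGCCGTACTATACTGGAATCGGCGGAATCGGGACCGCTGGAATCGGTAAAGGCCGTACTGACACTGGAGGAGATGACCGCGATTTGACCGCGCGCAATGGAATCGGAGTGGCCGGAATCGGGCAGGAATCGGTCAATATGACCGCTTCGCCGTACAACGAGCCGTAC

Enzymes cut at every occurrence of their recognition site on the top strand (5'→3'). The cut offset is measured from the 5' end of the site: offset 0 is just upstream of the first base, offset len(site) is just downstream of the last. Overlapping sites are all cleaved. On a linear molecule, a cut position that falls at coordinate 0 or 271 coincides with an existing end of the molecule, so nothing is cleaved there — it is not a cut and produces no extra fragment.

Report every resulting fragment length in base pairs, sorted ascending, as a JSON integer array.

Scan for sites:
  QalIV GGAATCGG/1: at [1, 29, 48, 118, 127, 142, 202, 217, 228] ⇒ [2, 30, 49, 119, 128, 143, 203, 218, 229]
  OquIX GCCGTAC/4: at [10, 22, 61, 72, 95, 105, 155, 252, 264] ⇒ [14, 26, 65, 76, 99, 109, 159, 256, 268]
  NpsVI GACCGC/3: at [39, 80, 135, 178, 189, 243] ⇒ [42, 83, 138, 181, 192, 246]

All cut coordinates (distinct, sorted): [2, 14, 26, 30, 42, 49, 65, 76, 83, 99, 109, 119, 128, 138, 143, 159, 181, 192, 203, 218, 229, 246, 256, 268]

Fragment lengths:
  [0,2): 2 bp
  [2,14): 12 bp
  [14,26): 12 bp
  [26,30): 4 bp
  [30,42): 12 bp
  [42,49): 7 bp
  [49,65): 16 bp
  [65,76): 11 bp
  [76,83): 7 bp
  [83,99): 16 bp
  [99,109): 10 bp
  [109,119): 10 bp
  [119,128): 9 bp
  [128,138): 10 bp
  [138,143): 5 bp
  [143,159): 16 bp
  [159,181): 22 bp
  [181,192): 11 bp
  [192,203): 11 bp
  [203,218): 15 bp
  [218,229): 11 bp
  [229,246): 17 bp
  [246,256): 10 bp
  [256,268): 12 bp
  [268,271): 3 bp

[2,3,4,5,7,7,9,10,10,10,10,11,11,11,11,12,12,12,12,15,16,16,16,17,22]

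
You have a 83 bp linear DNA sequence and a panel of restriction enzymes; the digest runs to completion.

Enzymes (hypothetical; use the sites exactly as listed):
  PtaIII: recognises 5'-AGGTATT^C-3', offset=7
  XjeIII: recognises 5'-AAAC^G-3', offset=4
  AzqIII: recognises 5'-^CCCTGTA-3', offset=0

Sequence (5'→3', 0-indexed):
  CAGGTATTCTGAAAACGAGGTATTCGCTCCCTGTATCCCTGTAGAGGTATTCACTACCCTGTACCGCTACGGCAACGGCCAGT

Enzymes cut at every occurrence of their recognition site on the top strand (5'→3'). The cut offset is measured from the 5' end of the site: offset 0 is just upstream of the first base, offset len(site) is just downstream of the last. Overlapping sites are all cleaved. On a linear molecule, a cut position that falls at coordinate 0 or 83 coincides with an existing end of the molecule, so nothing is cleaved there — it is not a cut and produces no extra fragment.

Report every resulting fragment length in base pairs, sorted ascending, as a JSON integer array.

[4,5,8,8,8,8,15,27]

Per-enzyme occurrences:
  PtaIII (AGGTATTC, off=7): starts [1, 17, 44] → cuts [8, 24, 51]
  XjeIII (AAACG, off=4): starts [12] → cuts [16]
  AzqIII (CCCTGTA, off=0): starts [28, 36, 56] → cuts [28, 36, 56]

All cut coordinates (distinct, sorted): [8, 16, 24, 28, 36, 51, 56]

Fragments:
  [0,8): 8 bp
  [8,16): 8 bp
  [16,24): 8 bp
  [24,28): 4 bp
  [28,36): 8 bp
  [36,51): 15 bp
  [51,56): 5 bp
  [56,83): 27 bp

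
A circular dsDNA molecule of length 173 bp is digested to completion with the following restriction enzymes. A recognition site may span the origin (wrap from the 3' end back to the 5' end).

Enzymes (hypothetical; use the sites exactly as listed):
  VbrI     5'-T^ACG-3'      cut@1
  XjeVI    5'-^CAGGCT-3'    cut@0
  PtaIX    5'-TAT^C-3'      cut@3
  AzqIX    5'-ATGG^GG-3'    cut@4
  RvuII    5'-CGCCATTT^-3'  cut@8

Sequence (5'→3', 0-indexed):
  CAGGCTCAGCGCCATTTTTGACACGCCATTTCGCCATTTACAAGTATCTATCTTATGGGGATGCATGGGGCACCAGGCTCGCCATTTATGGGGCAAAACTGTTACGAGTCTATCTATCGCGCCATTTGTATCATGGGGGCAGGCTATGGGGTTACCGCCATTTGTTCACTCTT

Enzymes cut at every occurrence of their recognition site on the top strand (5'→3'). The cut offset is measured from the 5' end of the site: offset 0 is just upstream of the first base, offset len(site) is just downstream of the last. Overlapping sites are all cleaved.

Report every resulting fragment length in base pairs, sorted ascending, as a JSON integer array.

[3,4,4,4,4,5,5,7,8,8,10,10,10,10,10,12,14,14,14,17]

Scan for sites:
  VbrI TACG/1: at [102] ⇒ [103]
  XjeVI CAGGCT/0: at [0, 73, 139] ⇒ [0, 73, 139]
  PtaIX TATC/3: at [44, 48, 110, 114, 128] ⇒ [47, 51, 113, 117, 131]
  AzqIX ATGGGG/4: at [54, 64, 87, 132, 145] ⇒ [58, 68, 91, 136, 149]
  RvuII CGCCATTT/8: at [9, 23, 31, 79, 119, 155] ⇒ [17, 31, 39, 87, 127, 163]

All cut coordinates (distinct, sorted): [0, 17, 31, 39, 47, 51, 58, 68, 73, 87, 91, 103, 113, 117, 127, 131, 136, 139, 149, 163]

Fragment lengths:
  0→17: 17 bp
  17→31: 14 bp
  31→39: 8 bp
  39→47: 8 bp
  47→51: 4 bp
  51→58: 7 bp
  58→68: 10 bp
  68→73: 5 bp
  73→87: 14 bp
  87→91: 4 bp
  91→103: 12 bp
  103→113: 10 bp
  113→117: 4 bp
  117→127: 10 bp
  127→131: 4 bp
  131→136: 5 bp
  136→139: 3 bp
  139→149: 10 bp
  149→163: 14 bp
  163→0 (wrap): 173-163+0 = 10 bp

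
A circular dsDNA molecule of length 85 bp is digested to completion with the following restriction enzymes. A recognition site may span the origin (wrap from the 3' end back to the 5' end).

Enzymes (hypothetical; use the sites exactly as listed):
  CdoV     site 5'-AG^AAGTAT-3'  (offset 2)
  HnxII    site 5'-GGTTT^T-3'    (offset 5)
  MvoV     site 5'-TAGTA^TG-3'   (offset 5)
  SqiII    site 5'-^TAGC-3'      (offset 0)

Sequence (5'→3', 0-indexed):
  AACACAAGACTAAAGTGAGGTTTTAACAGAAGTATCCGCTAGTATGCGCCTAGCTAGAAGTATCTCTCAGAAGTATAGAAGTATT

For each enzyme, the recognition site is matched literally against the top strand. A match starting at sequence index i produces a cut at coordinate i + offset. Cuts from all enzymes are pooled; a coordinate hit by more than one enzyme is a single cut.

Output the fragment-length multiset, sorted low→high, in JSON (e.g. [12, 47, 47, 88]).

Site scan:
  CdoV (AGAAGTAT, off=2): starts [27, 55, 68, 76] → cuts [29, 57, 70, 78]
  HnxII (GGTTTT, off=5): starts [18] → cuts [23]
  MvoV (TAGTATG, off=5): starts [39] → cuts [44]
  SqiII (TAGC, off=0): starts [50] → cuts [50]

Pooled cuts: [23, 29, 44, 50, 57, 70, 78]

Fragment lengths:
  23→29: 6 bp
  29→44: 15 bp
  44→50: 6 bp
  50→57: 7 bp
  57→70: 13 bp
  70→78: 8 bp
  78→23 (wrap): 85-78+23 = 30 bp

[6,6,7,8,13,15,30]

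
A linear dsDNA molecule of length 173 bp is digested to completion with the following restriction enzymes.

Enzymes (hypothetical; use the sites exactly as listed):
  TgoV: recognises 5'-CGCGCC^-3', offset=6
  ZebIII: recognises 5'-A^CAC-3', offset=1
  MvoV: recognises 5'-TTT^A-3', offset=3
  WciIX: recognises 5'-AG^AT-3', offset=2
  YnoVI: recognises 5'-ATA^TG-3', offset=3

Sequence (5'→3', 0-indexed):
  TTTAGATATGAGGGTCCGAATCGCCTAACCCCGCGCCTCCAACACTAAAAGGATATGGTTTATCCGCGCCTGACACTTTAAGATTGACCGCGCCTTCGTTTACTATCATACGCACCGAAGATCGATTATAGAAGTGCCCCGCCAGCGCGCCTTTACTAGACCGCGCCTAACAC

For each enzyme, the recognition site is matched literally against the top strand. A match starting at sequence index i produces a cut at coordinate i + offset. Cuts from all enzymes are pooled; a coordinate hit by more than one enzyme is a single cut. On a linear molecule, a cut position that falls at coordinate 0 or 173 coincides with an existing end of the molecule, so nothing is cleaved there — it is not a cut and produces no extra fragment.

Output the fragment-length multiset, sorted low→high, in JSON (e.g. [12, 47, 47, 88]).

[2,3,3,3,3,3,3,3,5,6,6,7,9,12,13,13,19,29,31]

Scan for sites:
  TgoV CGCGCC/6: at [31, 64, 88, 145, 161] ⇒ [37, 70, 94, 151, 167]
  ZebIII ACAC/1: at [41, 72, 169] ⇒ [42, 73, 170]
  MvoV TTTA/3: at [0, 58, 76, 98, 151] ⇒ [3, 61, 79, 101, 154]
  WciIX AGAT/2: at [3, 80, 118] ⇒ [5, 82, 120]
  YnoVI ATATG/3: at [5, 52] ⇒ [8, 55]

Pooled cuts: [3, 5, 8, 37, 42, 55, 61, 70, 73, 79, 82, 94, 101, 120, 151, 154, 167, 170]

Fragments:
  [0,3): 3 bp
  [3,5): 2 bp
  [5,8): 3 bp
  [8,37): 29 bp
  [37,42): 5 bp
  [42,55): 13 bp
  [55,61): 6 bp
  [61,70): 9 bp
  [70,73): 3 bp
  [73,79): 6 bp
  [79,82): 3 bp
  [82,94): 12 bp
  [94,101): 7 bp
  [101,120): 19 bp
  [120,151): 31 bp
  [151,154): 3 bp
  [154,167): 13 bp
  [167,170): 3 bp
  [170,173): 3 bp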